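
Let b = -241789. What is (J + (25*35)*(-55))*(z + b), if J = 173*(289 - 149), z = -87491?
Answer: 7871438400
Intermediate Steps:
J = 24220 (J = 173*140 = 24220)
(J + (25*35)*(-55))*(z + b) = (24220 + (25*35)*(-55))*(-87491 - 241789) = (24220 + 875*(-55))*(-329280) = (24220 - 48125)*(-329280) = -23905*(-329280) = 7871438400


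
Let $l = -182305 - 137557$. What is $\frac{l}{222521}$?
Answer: $- \frac{319862}{222521} \approx -1.4374$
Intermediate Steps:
$l = -319862$ ($l = -182305 - 137557 = -319862$)
$\frac{l}{222521} = - \frac{319862}{222521}$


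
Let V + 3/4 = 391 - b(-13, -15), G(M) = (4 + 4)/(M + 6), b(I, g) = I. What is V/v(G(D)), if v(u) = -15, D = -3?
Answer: -1613/60 ≈ -26.883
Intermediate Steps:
G(M) = 8/(6 + M)
V = 1613/4 (V = -¾ + (391 - 1*(-13)) = -¾ + (391 + 13) = -¾ + 404 = 1613/4 ≈ 403.25)
V/v(G(D)) = (1613/4)/(-15) = (1613/4)*(-1/15) = -1613/60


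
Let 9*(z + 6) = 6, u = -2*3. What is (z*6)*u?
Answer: 192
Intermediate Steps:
u = -6
z = -16/3 (z = -6 + (⅑)*6 = -6 + ⅔ = -16/3 ≈ -5.3333)
(z*6)*u = -16/3*6*(-6) = -32*(-6) = 192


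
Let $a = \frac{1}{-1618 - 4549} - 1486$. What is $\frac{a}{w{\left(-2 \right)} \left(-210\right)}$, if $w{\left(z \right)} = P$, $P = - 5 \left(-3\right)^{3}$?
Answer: $\frac{3054721}{58278150} \approx 0.052416$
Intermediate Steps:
$P = 135$ ($P = \left(-5\right) \left(-27\right) = 135$)
$w{\left(z \right)} = 135$
$a = - \frac{9164163}{6167}$ ($a = \frac{1}{-6167} - 1486 = - \frac{1}{6167} - 1486 = - \frac{9164163}{6167} \approx -1486.0$)
$\frac{a}{w{\left(-2 \right)} \left(-210\right)} = - \frac{9164163}{6167 \cdot 135 \left(-210\right)} = - \frac{9164163}{6167 \left(-28350\right)} = \left(- \frac{9164163}{6167}\right) \left(- \frac{1}{28350}\right) = \frac{3054721}{58278150}$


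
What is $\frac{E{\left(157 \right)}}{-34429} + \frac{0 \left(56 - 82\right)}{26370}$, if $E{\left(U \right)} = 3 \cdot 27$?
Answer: $- \frac{81}{34429} \approx -0.0023527$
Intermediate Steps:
$E{\left(U \right)} = 81$
$\frac{E{\left(157 \right)}}{-34429} + \frac{0 \left(56 - 82\right)}{26370} = \frac{81}{-34429} + \frac{0 \left(56 - 82\right)}{26370} = 81 \left(- \frac{1}{34429}\right) + 0 \left(-26\right) \frac{1}{26370} = - \frac{81}{34429} + 0 \cdot \frac{1}{26370} = - \frac{81}{34429} + 0 = - \frac{81}{34429}$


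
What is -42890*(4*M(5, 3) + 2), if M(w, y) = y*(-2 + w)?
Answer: -1629820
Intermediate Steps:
-42890*(4*M(5, 3) + 2) = -42890*(4*(3*(-2 + 5)) + 2) = -42890*(4*(3*3) + 2) = -42890*(4*9 + 2) = -42890*(36 + 2) = -42890*38 = -1629820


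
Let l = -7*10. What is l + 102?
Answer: 32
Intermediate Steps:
l = -70
l + 102 = -70 + 102 = 32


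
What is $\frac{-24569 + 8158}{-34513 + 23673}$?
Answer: $\frac{16411}{10840} \approx 1.5139$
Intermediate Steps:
$\frac{-24569 + 8158}{-34513 + 23673} = - \frac{16411}{-10840} = \left(-16411\right) \left(- \frac{1}{10840}\right) = \frac{16411}{10840}$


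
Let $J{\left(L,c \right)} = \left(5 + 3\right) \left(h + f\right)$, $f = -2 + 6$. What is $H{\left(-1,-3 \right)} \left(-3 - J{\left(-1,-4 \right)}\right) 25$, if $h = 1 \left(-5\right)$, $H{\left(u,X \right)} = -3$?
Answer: $-375$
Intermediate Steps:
$h = -5$
$f = 4$
$J{\left(L,c \right)} = -8$ ($J{\left(L,c \right)} = \left(5 + 3\right) \left(-5 + 4\right) = 8 \left(-1\right) = -8$)
$H{\left(-1,-3 \right)} \left(-3 - J{\left(-1,-4 \right)}\right) 25 = - 3 \left(-3 - -8\right) 25 = - 3 \left(-3 + 8\right) 25 = \left(-3\right) 5 \cdot 25 = \left(-15\right) 25 = -375$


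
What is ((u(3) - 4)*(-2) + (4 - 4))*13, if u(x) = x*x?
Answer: -130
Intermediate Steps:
u(x) = x²
((u(3) - 4)*(-2) + (4 - 4))*13 = ((3² - 4)*(-2) + (4 - 4))*13 = ((9 - 4)*(-2) + 0)*13 = (5*(-2) + 0)*13 = (-10 + 0)*13 = -10*13 = -130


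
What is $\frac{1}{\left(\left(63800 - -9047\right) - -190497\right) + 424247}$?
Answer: $\frac{1}{687591} \approx 1.4544 \cdot 10^{-6}$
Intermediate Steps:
$\frac{1}{\left(\left(63800 - -9047\right) - -190497\right) + 424247} = \frac{1}{\left(\left(63800 + 9047\right) + 190497\right) + 424247} = \frac{1}{\left(72847 + 190497\right) + 424247} = \frac{1}{263344 + 424247} = \frac{1}{687591}$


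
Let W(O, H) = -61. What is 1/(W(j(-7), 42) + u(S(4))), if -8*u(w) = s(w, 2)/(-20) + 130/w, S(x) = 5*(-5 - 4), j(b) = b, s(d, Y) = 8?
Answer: -90/5453 ≈ -0.016505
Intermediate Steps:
S(x) = -45 (S(x) = 5*(-9) = -45)
u(w) = 1/20 - 65/(4*w) (u(w) = -(8/(-20) + 130/w)/8 = -(8*(-1/20) + 130/w)/8 = -(-2/5 + 130/w)/8 = 1/20 - 65/(4*w))
1/(W(j(-7), 42) + u(S(4))) = 1/(-61 + (1/20)*(-325 - 45)/(-45)) = 1/(-61 + (1/20)*(-1/45)*(-370)) = 1/(-61 + 37/90) = 1/(-5453/90) = -90/5453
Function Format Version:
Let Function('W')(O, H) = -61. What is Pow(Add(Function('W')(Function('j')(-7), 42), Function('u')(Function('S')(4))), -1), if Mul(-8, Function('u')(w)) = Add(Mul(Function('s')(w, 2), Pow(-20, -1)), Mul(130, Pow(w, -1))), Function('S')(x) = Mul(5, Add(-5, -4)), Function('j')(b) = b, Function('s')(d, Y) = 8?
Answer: Rational(-90, 5453) ≈ -0.016505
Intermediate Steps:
Function('S')(x) = -45 (Function('S')(x) = Mul(5, -9) = -45)
Function('u')(w) = Add(Rational(1, 20), Mul(Rational(-65, 4), Pow(w, -1))) (Function('u')(w) = Mul(Rational(-1, 8), Add(Mul(8, Pow(-20, -1)), Mul(130, Pow(w, -1)))) = Mul(Rational(-1, 8), Add(Mul(8, Rational(-1, 20)), Mul(130, Pow(w, -1)))) = Mul(Rational(-1, 8), Add(Rational(-2, 5), Mul(130, Pow(w, -1)))) = Add(Rational(1, 20), Mul(Rational(-65, 4), Pow(w, -1))))
Pow(Add(Function('W')(Function('j')(-7), 42), Function('u')(Function('S')(4))), -1) = Pow(Add(-61, Mul(Rational(1, 20), Pow(-45, -1), Add(-325, -45))), -1) = Pow(Add(-61, Mul(Rational(1, 20), Rational(-1, 45), -370)), -1) = Pow(Add(-61, Rational(37, 90)), -1) = Pow(Rational(-5453, 90), -1) = Rational(-90, 5453)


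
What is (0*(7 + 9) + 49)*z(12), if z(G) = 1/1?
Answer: 49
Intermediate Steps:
z(G) = 1
(0*(7 + 9) + 49)*z(12) = (0*(7 + 9) + 49)*1 = (0*16 + 49)*1 = (0 + 49)*1 = 49*1 = 49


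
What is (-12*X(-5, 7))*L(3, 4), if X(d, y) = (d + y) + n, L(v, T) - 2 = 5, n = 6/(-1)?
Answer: 336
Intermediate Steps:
n = -6 (n = 6*(-1) = -6)
L(v, T) = 7 (L(v, T) = 2 + 5 = 7)
X(d, y) = -6 + d + y (X(d, y) = (d + y) - 6 = -6 + d + y)
(-12*X(-5, 7))*L(3, 4) = -12*(-6 - 5 + 7)*7 = -12*(-4)*7 = 48*7 = 336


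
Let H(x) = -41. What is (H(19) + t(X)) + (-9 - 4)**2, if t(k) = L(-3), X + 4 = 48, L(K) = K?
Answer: 125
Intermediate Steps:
X = 44 (X = -4 + 48 = 44)
t(k) = -3
(H(19) + t(X)) + (-9 - 4)**2 = (-41 - 3) + (-9 - 4)**2 = -44 + (-13)**2 = -44 + 169 = 125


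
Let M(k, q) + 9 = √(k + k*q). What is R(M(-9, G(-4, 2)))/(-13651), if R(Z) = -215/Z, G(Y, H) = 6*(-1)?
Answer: -215/54604 - 215*√5/163812 ≈ -0.0068722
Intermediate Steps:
G(Y, H) = -6
M(k, q) = -9 + √(k + k*q)
R(M(-9, G(-4, 2)))/(-13651) = -215/(-9 + √(-9*(1 - 6)))/(-13651) = -215/(-9 + √(-9*(-5)))*(-1/13651) = -215/(-9 + √45)*(-1/13651) = -215/(-9 + 3*√5)*(-1/13651) = 215/(13651*(-9 + 3*√5))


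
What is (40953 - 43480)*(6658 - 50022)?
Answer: 109580828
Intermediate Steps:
(40953 - 43480)*(6658 - 50022) = -2527*(-43364) = 109580828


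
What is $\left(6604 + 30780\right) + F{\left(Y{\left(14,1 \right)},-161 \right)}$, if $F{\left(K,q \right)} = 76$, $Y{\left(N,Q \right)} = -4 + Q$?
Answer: $37460$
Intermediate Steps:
$\left(6604 + 30780\right) + F{\left(Y{\left(14,1 \right)},-161 \right)} = \left(6604 + 30780\right) + 76 = 37384 + 76 = 37460$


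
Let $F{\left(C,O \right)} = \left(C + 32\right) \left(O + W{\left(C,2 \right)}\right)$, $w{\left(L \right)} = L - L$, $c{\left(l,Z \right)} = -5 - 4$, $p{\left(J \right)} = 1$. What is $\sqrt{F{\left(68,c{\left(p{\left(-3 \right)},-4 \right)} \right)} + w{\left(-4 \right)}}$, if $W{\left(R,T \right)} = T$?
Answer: $10 i \sqrt{7} \approx 26.458 i$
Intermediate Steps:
$c{\left(l,Z \right)} = -9$
$w{\left(L \right)} = 0$
$F{\left(C,O \right)} = \left(2 + O\right) \left(32 + C\right)$ ($F{\left(C,O \right)} = \left(C + 32\right) \left(O + 2\right) = \left(32 + C\right) \left(2 + O\right) = \left(2 + O\right) \left(32 + C\right)$)
$\sqrt{F{\left(68,c{\left(p{\left(-3 \right)},-4 \right)} \right)} + w{\left(-4 \right)}} = \sqrt{\left(64 + 2 \cdot 68 + 32 \left(-9\right) + 68 \left(-9\right)\right) + 0} = \sqrt{\left(64 + 136 - 288 - 612\right) + 0} = \sqrt{-700 + 0} = \sqrt{-700} = 10 i \sqrt{7}$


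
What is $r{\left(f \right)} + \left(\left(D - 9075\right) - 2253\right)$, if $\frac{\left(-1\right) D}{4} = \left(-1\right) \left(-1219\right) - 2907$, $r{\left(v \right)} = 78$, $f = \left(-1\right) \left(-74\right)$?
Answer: $-4498$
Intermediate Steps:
$f = 74$
$D = 6752$ ($D = - 4 \left(\left(-1\right) \left(-1219\right) - 2907\right) = - 4 \left(1219 - 2907\right) = \left(-4\right) \left(-1688\right) = 6752$)
$r{\left(f \right)} + \left(\left(D - 9075\right) - 2253\right) = 78 + \left(\left(6752 - 9075\right) - 2253\right) = 78 - 4576 = -4498$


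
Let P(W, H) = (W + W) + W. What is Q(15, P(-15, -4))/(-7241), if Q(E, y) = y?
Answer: 45/7241 ≈ 0.0062146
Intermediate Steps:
P(W, H) = 3*W (P(W, H) = 2*W + W = 3*W)
Q(15, P(-15, -4))/(-7241) = (3*(-15))/(-7241) = -45*(-1/7241) = 45/7241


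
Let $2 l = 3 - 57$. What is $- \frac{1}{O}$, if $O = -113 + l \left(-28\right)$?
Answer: $- \frac{1}{643} \approx -0.0015552$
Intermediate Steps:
$l = -27$ ($l = \frac{3 - 57}{2} = \frac{1}{2} \left(-54\right) = -27$)
$O = 643$ ($O = -113 - -756 = -113 + 756 = 643$)
$- \frac{1}{O} = - \frac{1}{643}$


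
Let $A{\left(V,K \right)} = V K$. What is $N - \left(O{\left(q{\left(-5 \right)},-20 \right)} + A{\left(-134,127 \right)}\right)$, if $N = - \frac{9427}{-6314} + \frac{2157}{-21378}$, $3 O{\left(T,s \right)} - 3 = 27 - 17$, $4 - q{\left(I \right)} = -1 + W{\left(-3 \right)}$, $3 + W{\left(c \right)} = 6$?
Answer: $\frac{7456832504}{438249} \approx 17015.0$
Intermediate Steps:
$A{\left(V,K \right)} = K V$
$W{\left(c \right)} = 3$ ($W{\left(c \right)} = -3 + 6 = 3$)
$q{\left(I \right)} = 2$ ($q{\left(I \right)} = 4 - \left(-1 + 3\right) = 4 - 2 = 2$)
$O{\left(T,s \right)} = \frac{13}{3}$ ($O{\left(T,s \right)} = 1 + \frac{27 - 17}{3} = 1 + \frac{1}{3} \cdot 10 = 1 + \frac{10}{3} = \frac{13}{3}$)
$N = \frac{203367}{146083}$ ($N = \left(-9427\right) \left(- \frac{1}{6314}\right) + 2157 \left(- \frac{1}{21378}\right) = \frac{857}{574} - \frac{719}{7126} = \frac{203367}{146083} \approx 1.3921$)
$N - \left(O{\left(q{\left(-5 \right)},-20 \right)} + A{\left(-134,127 \right)}\right) = \frac{203367}{146083} - \left(\frac{13}{3} + 127 \left(-134\right)\right) = \frac{203367}{146083} - \left(\frac{13}{3} - 17018\right) = \frac{203367}{146083} - - \frac{51041}{3} = \frac{203367}{146083} + \frac{51041}{3} = \frac{7456832504}{438249}$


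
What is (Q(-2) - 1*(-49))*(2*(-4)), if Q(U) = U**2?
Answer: -424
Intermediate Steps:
(Q(-2) - 1*(-49))*(2*(-4)) = ((-2)**2 - 1*(-49))*(2*(-4)) = (4 + 49)*(-8) = 53*(-8) = -424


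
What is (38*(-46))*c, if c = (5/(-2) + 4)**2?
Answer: -3933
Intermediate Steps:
c = 9/4 (c = (5*(-1/2) + 4)**2 = (-5/2 + 4)**2 = (3/2)**2 = 9/4 ≈ 2.2500)
(38*(-46))*c = (38*(-46))*(9/4) = -1748*9/4 = -3933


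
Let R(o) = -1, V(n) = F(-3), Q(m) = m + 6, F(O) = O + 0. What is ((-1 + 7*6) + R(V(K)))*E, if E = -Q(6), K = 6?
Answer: -480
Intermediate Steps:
F(O) = O
Q(m) = 6 + m
V(n) = -3
E = -12 (E = -(6 + 6) = -1*12 = -12)
((-1 + 7*6) + R(V(K)))*E = ((-1 + 7*6) - 1)*(-12) = ((-1 + 42) - 1)*(-12) = (41 - 1)*(-12) = 40*(-12) = -480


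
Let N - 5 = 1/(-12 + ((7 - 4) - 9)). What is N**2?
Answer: 7921/324 ≈ 24.448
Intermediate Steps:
N = 89/18 (N = 5 + 1/(-12 + ((7 - 4) - 9)) = 5 + 1/(-12 + (3 - 9)) = 5 + 1/(-12 - 6) = 5 + 1/(-18) = 5 - 1/18 = 89/18 ≈ 4.9444)
N**2 = (89/18)**2 = 7921/324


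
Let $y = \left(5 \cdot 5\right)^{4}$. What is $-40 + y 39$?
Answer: $15234335$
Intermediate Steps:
$y = 390625$ ($y = 25^{4} = 390625$)
$-40 + y 39 = -40 + 390625 \cdot 39 = -40 + 15234375 = 15234335$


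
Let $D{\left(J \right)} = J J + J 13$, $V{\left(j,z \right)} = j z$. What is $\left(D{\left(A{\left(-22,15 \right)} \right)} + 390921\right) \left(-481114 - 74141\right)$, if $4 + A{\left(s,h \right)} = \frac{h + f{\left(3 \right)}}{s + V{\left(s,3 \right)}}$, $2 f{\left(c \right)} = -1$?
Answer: $- \frac{6723043687370655}{30976} \approx -2.1704 \cdot 10^{11}$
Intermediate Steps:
$f{\left(c \right)} = - \frac{1}{2}$ ($f{\left(c \right)} = \frac{1}{2} \left(-1\right) = - \frac{1}{2}$)
$A{\left(s,h \right)} = -4 + \frac{- \frac{1}{2} + h}{4 s}$ ($A{\left(s,h \right)} = -4 + \frac{h - \frac{1}{2}}{s + s 3} = -4 + \frac{- \frac{1}{2} + h}{s + 3 s} = -4 + \frac{- \frac{1}{2} + h}{4 s}$)
$D{\left(J \right)} = J^{2} + 13 J$
$\left(D{\left(A{\left(-22,15 \right)} \right)} + 390921\right) \left(-481114 - 74141\right) = \left(\frac{-1 - -704 + 2 \cdot 15}{8 \left(-22\right)} \left(13 + \frac{-1 - -704 + 2 \cdot 15}{8 \left(-22\right)}\right) + 390921\right) \left(-481114 - 74141\right) = \left(\frac{1}{8} \left(- \frac{1}{22}\right) \left(-1 + 704 + 30\right) \left(13 + \frac{1}{8} \left(- \frac{1}{22}\right) \left(-1 + 704 + 30\right)\right) + 390921\right) \left(-555255\right) = \left(\frac{1}{8} \left(- \frac{1}{22}\right) 733 \left(13 + \frac{1}{8} \left(- \frac{1}{22}\right) 733\right) + 390921\right) \left(-555255\right) = \left(- \frac{733 \left(13 - \frac{733}{176}\right)}{176} + 390921\right) \left(-555255\right) = \left(\left(- \frac{733}{176}\right) \frac{1555}{176} + 390921\right) \left(-555255\right) = \left(- \frac{1139815}{30976} + 390921\right) \left(-555255\right) = \frac{12108029081}{30976} \left(-555255\right) = - \frac{6723043687370655}{30976}$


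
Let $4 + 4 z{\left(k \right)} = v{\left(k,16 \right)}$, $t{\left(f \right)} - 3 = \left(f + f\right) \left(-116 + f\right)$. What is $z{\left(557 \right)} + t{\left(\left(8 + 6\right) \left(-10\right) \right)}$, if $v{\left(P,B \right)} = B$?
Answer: $71686$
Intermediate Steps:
$t{\left(f \right)} = 3 + 2 f \left(-116 + f\right)$ ($t{\left(f \right)} = 3 + \left(f + f\right) \left(-116 + f\right) = 3 + 2 f \left(-116 + f\right)$)
$z{\left(k \right)} = 3$ ($z{\left(k \right)} = -1 + \frac{1}{4} \cdot 16 = -1 + 4 = 3$)
$z{\left(557 \right)} + t{\left(\left(8 + 6\right) \left(-10\right) \right)} = 3 + \left(3 - 232 \left(8 + 6\right) \left(-10\right) + 2 \left(\left(8 + 6\right) \left(-10\right)\right)^{2}\right) = 3 + \left(3 - 232 \cdot 14 \left(-10\right) + 2 \left(14 \left(-10\right)\right)^{2}\right) = 3 + \left(3 - -32480 + 2 \left(-140\right)^{2}\right) = 3 + \left(3 + 32480 + 2 \cdot 19600\right) = 3 + \left(3 + 32480 + 39200\right) = 3 + 71683 = 71686$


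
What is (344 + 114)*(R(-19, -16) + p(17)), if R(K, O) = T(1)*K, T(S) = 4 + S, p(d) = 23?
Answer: -32976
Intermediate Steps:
R(K, O) = 5*K (R(K, O) = (4 + 1)*K = 5*K)
(344 + 114)*(R(-19, -16) + p(17)) = (344 + 114)*(5*(-19) + 23) = 458*(-95 + 23) = 458*(-72) = -32976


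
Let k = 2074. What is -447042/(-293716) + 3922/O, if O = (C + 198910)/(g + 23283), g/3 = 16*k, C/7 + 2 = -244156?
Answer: -463240681647/1459107659 ≈ -317.48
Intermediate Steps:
C = -1709106 (C = -14 + 7*(-244156) = -14 - 1709092 = -1709106)
g = 99552 (g = 3*(16*2074) = 3*33184 = 99552)
O = -79484/6465 (O = (-1709106 + 198910)/(99552 + 23283) = -1510196/122835 = -1510196*1/122835 = -79484/6465 ≈ -12.295)
-447042/(-293716) + 3922/O = -447042/(-293716) + 3922/(-79484/6465) = -447042*(-1/293716) + 3922*(-6465/79484) = 223521/146858 - 12677865/39742 = -463240681647/1459107659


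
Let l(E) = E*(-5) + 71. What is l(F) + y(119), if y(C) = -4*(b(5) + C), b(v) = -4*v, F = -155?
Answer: 450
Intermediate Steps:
l(E) = 71 - 5*E (l(E) = -5*E + 71 = 71 - 5*E)
y(C) = 80 - 4*C (y(C) = -4*(-4*5 + C) = -4*(-20 + C) = 80 - 4*C)
l(F) + y(119) = (71 - 5*(-155)) + (80 - 4*119) = (71 + 775) + (80 - 476) = 846 - 396 = 450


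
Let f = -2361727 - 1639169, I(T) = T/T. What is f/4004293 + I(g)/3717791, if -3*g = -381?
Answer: -14874491136443/14887124476763 ≈ -0.99915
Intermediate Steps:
g = 127 (g = -⅓*(-381) = 127)
I(T) = 1
f = -4000896
f/4004293 + I(g)/3717791 = -4000896/4004293 + 1/3717791 = -14874491136443/14887124476763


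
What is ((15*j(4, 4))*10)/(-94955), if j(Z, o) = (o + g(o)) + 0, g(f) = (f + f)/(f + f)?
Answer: -150/18991 ≈ -0.0078985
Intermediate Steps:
g(f) = 1 (g(f) = (2*f)/((2*f)) = (2*f)*(1/(2*f)) = 1)
j(Z, o) = 1 + o (j(Z, o) = (o + 1) + 0 = (1 + o) + 0 = 1 + o)
((15*j(4, 4))*10)/(-94955) = ((15*(1 + 4))*10)/(-94955) = ((15*5)*10)*(-1/94955) = (75*10)*(-1/94955) = 750*(-1/94955) = -150/18991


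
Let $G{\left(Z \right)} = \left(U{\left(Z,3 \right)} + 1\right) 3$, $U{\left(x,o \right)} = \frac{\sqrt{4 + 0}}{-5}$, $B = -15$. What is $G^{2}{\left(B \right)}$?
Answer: $\frac{81}{25} \approx 3.24$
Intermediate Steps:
$U{\left(x,o \right)} = - \frac{2}{5}$ ($U{\left(x,o \right)} = \sqrt{4} \left(- \frac{1}{5}\right) = 2 \left(- \frac{1}{5}\right) = - \frac{2}{5}$)
$G{\left(Z \right)} = \frac{9}{5}$ ($G{\left(Z \right)} = \left(- \frac{2}{5} + 1\right) 3 = \frac{3}{5} \cdot 3 = \frac{9}{5}$)
$G^{2}{\left(B \right)} = \left(\frac{9}{5}\right)^{2} = \frac{81}{25}$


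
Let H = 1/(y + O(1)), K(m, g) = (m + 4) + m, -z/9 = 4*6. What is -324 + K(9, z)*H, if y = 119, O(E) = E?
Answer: -19429/60 ≈ -323.82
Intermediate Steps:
z = -216 (z = -36*6 = -9*24 = -216)
K(m, g) = 4 + 2*m (K(m, g) = (4 + m) + m = 4 + 2*m)
H = 1/120 (H = 1/(119 + 1) = 1/120 ≈ 0.0083333)
-324 + K(9, z)*H = -324 + (4 + 2*9)*(1/120) = -324 + (4 + 18)*(1/120) = -324 + 22*(1/120) = -324 + 11/60 = -19429/60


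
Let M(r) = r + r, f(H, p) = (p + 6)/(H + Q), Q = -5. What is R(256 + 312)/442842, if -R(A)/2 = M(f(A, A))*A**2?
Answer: -370372352/124660023 ≈ -2.9711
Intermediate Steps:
f(H, p) = (6 + p)/(-5 + H) (f(H, p) = (p + 6)/(H - 5) = (6 + p)/(-5 + H))
M(r) = 2*r
R(A) = -4*A**2*(6 + A)/(-5 + A) (R(A) = -2*2*((6 + A)/(-5 + A))*A**2 = -2*2*(6 + A)/(-5 + A)*A**2 = -4*A**2*(6 + A)/(-5 + A))
R(256 + 312)/442842 = (4*(256 + 312)**2*(-6 - (256 + 312))/(-5 + (256 + 312)))/442842 = (4*568**2*(-6 - 1*568)/(-5 + 568))*(1/442842) = (4*322624*(-6 - 568)/563)*(1/442842) = (4*322624*(1/563)*(-574))*(1/442842) = -740744704/563*1/442842 = -370372352/124660023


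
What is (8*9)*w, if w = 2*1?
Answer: 144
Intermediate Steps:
w = 2
(8*9)*w = (8*9)*2 = 72*2 = 144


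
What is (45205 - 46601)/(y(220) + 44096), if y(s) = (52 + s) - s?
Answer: -349/11037 ≈ -0.031621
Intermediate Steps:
y(s) = 52
(45205 - 46601)/(y(220) + 44096) = (45205 - 46601)/(52 + 44096) = -1396/44148 = -1396*1/44148 = -349/11037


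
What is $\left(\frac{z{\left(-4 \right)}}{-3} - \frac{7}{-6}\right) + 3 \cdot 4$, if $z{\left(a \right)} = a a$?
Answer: $\frac{47}{6} \approx 7.8333$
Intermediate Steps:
$z{\left(a \right)} = a^{2}$
$\left(\frac{z{\left(-4 \right)}}{-3} - \frac{7}{-6}\right) + 3 \cdot 4 = \left(\frac{\left(-4\right)^{2}}{-3} - \frac{7}{-6}\right) + 3 \cdot 4 = \left(16 \left(- \frac{1}{3}\right) - - \frac{7}{6}\right) + 12 = \left(- \frac{16}{3} + \frac{7}{6}\right) + 12 = - \frac{25}{6} + 12 = \frac{47}{6}$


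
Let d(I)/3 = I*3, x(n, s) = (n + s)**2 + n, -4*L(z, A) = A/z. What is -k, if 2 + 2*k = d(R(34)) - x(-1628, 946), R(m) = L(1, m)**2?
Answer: 1851391/8 ≈ 2.3142e+5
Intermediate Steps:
L(z, A) = -A/(4*z)
R(m) = m**2/16 (R(m) = (-1/4*m/1)**2 = (-1/4*m*1)**2 = (-m/4)**2 = m**2/16)
x(n, s) = n + (n + s)**2
d(I) = 9*I (d(I) = 3*(I*3) = 3*(3*I) = 9*I)
k = -1851391/8 (k = -1 + (9*((1/16)*34**2) - (-1628 + (-1628 + 946)**2))/2 = -1 + (9*((1/16)*1156) - (-1628 + (-682)**2))/2 = -1 + (9*(289/4) - (-1628 + 465124))/2 = -1 + (2601/4 - 1*463496)/2 = -1 + (2601/4 - 463496)/2 = -1 + (1/2)*(-1851383/4) = -1 - 1851383/8 = -1851391/8 ≈ -2.3142e+5)
-k = -1*(-1851391/8) = 1851391/8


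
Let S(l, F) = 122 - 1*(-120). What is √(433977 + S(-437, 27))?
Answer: √434219 ≈ 658.95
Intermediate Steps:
S(l, F) = 242 (S(l, F) = 122 + 120 = 242)
√(433977 + S(-437, 27)) = √(433977 + 242) = √434219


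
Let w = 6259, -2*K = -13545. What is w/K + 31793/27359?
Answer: 773116147/370577655 ≈ 2.0862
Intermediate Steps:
K = 13545/2 (K = -1/2*(-13545) = 13545/2 ≈ 6772.5)
w/K + 31793/27359 = 6259/(13545/2) + 31793/27359 = 6259*(2/13545) + 31793*(1/27359) = 12518/13545 + 31793/27359 = 773116147/370577655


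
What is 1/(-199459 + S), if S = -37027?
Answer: -1/236486 ≈ -4.2286e-6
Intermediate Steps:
1/(-199459 + S) = 1/(-199459 - 37027) = 1/(-236486) = -1/236486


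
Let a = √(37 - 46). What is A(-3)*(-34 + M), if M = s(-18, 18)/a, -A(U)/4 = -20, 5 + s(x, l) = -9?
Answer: -2720 + 1120*I/3 ≈ -2720.0 + 373.33*I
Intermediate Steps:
s(x, l) = -14 (s(x, l) = -5 - 9 = -14)
a = 3*I (a = √(-9) = 3*I ≈ 3.0*I)
A(U) = 80 (A(U) = -4*(-20) = 80)
M = 14*I/3 (M = -14*(-I/3) = -(-14)*I/3 = 14*I/3 ≈ 4.6667*I)
A(-3)*(-34 + M) = 80*(-34 + 14*I/3) = -2720 + 1120*I/3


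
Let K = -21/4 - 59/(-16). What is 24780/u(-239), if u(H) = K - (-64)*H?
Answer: -132160/81587 ≈ -1.6199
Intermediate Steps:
K = -25/16 (K = -21*1/4 - 59*(-1/16) = -21/4 + 59/16 = -25/16 ≈ -1.5625)
u(H) = -25/16 + 64*H (u(H) = -25/16 - (-64)*H = -25/16 + 64*H)
24780/u(-239) = 24780/(-25/16 + 64*(-239)) = 24780/(-25/16 - 15296) = 24780/(-244761/16) = 24780*(-16/244761) = -132160/81587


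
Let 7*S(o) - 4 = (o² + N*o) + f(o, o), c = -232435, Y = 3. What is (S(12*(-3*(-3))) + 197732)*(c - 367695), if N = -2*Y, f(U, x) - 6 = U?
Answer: -837336183540/7 ≈ -1.1962e+11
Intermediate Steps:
f(U, x) = 6 + U
N = -6 (N = -2*3 = -6)
S(o) = 10/7 - 5*o/7 + o²/7 (S(o) = 4/7 + ((o² - 6*o) + (6 + o))/7 = 4/7 + (6 + o² - 5*o)/7 = 4/7 + (6/7 - 5*o/7 + o²/7) = 10/7 - 5*o/7 + o²/7)
(S(12*(-3*(-3))) + 197732)*(c - 367695) = ((10/7 - 60*(-3*(-3))/7 + (12*(-3*(-3)))²/7) + 197732)*(-232435 - 367695) = ((10/7 - 60*9/7 + (12*9)²/7) + 197732)*(-600130) = ((10/7 - 5/7*108 + (⅐)*108²) + 197732)*(-600130) = ((10/7 - 540/7 + (⅐)*11664) + 197732)*(-600130) = ((10/7 - 540/7 + 11664/7) + 197732)*(-600130) = (11134/7 + 197732)*(-600130) = (1395258/7)*(-600130) = -837336183540/7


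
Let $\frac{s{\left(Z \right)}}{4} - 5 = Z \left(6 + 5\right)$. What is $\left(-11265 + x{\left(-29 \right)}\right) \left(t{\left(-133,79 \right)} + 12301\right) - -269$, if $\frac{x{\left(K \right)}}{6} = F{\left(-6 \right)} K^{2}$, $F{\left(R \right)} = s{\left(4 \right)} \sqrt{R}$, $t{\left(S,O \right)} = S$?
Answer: $-137072251 + 12034346688 i \sqrt{6} \approx -1.3707 \cdot 10^{8} + 2.9478 \cdot 10^{10} i$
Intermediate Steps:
$s{\left(Z \right)} = 20 + 44 Z$ ($s{\left(Z \right)} = 20 + 4 Z \left(6 + 5\right) = 20 + 4 Z 11 = 20 + 4 \cdot 11 Z = 20 + 44 Z$)
$F{\left(R \right)} = 196 \sqrt{R}$ ($F{\left(R \right)} = \left(20 + 44 \cdot 4\right) \sqrt{R} = \left(20 + 176\right) \sqrt{R} = 196 \sqrt{R}$)
$x{\left(K \right)} = 1176 i \sqrt{6} K^{2}$ ($x{\left(K \right)} = 6 \cdot 196 \sqrt{-6} K^{2} = 6 \cdot 196 i \sqrt{6} K^{2} = 1176 i \sqrt{6} K^{2}$)
$\left(-11265 + x{\left(-29 \right)}\right) \left(t{\left(-133,79 \right)} + 12301\right) - -269 = \left(-11265 + 1176 i \sqrt{6} \left(-29\right)^{2}\right) \left(-133 + 12301\right) - -269 = \left(-11265 + 1176 i \sqrt{6} \cdot 841\right) 12168 + 269 = \left(-11265 + 989016 i \sqrt{6}\right) 12168 + 269 = \left(-137072520 + 12034346688 i \sqrt{6}\right) + 269 = -137072251 + 12034346688 i \sqrt{6}$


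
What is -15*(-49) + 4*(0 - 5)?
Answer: 715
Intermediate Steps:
-15*(-49) + 4*(0 - 5) = 735 + 4*(-5) = 735 - 20 = 715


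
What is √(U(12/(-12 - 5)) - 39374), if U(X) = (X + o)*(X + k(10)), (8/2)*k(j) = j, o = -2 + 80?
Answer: I*√11339009/17 ≈ 198.08*I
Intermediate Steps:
o = 78
k(j) = j/4
U(X) = (78 + X)*(5/2 + X) (U(X) = (X + 78)*(X + (¼)*10) = (78 + X)*(X + 5/2) = (78 + X)*(5/2 + X))
√(U(12/(-12 - 5)) - 39374) = √((195 + (12/(-12 - 5))² + 161*(12/(-12 - 5))/2) - 39374) = √((195 + (12/(-17))² + 161*(12/(-17))/2) - 39374) = √((195 + (-1/17*12)² + 161*(-1/17*12)/2) - 39374) = √((195 + (-12/17)² + (161/2)*(-12/17)) - 39374) = √((195 + 144/289 - 966/17) - 39374) = √(40077/289 - 39374) = √(-11339009/289) = I*√11339009/17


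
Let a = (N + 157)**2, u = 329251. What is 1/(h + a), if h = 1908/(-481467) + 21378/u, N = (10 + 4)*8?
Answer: 52841163739/3823642670847985 ≈ 1.3820e-5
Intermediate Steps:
N = 112 (N = 14*8 = 112)
a = 72361 (a = (112 + 157)**2 = 269**2 = 72361)
h = 3221530206/52841163739 (h = 1908/(-481467) + 21378/329251 = 1908*(-1/481467) + 21378*(1/329251) = -636/160489 + 21378/329251 = 3221530206/52841163739 ≈ 0.060966)
1/(h + a) = 1/(3221530206/52841163739 + 72361) = 1/(3823642670847985/52841163739) = 52841163739/3823642670847985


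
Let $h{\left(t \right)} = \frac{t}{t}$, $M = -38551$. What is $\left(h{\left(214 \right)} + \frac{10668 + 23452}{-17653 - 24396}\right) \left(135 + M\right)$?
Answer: $- \frac{43514352}{6007} \approx -7243.9$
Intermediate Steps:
$h{\left(t \right)} = 1$
$\left(h{\left(214 \right)} + \frac{10668 + 23452}{-17653 - 24396}\right) \left(135 + M\right) = \left(1 + \frac{10668 + 23452}{-17653 - 24396}\right) \left(135 - 38551\right) = \left(1 + \frac{34120}{-42049}\right) \left(-38416\right) = \left(1 + 34120 \left(- \frac{1}{42049}\right)\right) \left(-38416\right) = \left(1 - \frac{34120}{42049}\right) \left(-38416\right) = \frac{7929}{42049} \left(-38416\right) = - \frac{43514352}{6007}$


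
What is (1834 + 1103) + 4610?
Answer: 7547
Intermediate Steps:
(1834 + 1103) + 4610 = 2937 + 4610 = 7547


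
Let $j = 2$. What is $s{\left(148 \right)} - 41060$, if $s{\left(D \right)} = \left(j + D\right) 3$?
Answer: $-40610$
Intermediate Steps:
$s{\left(D \right)} = 6 + 3 D$ ($s{\left(D \right)} = \left(2 + D\right) 3 = 6 + 3 D$)
$s{\left(148 \right)} - 41060 = \left(6 + 3 \cdot 148\right) - 41060 = \left(6 + 444\right) - 41060 = 450 - 41060 = -40610$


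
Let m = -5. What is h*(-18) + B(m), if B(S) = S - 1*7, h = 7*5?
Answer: -642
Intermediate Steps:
h = 35
B(S) = -7 + S (B(S) = S - 7 = -7 + S)
h*(-18) + B(m) = 35*(-18) + (-7 - 5) = -630 - 12 = -642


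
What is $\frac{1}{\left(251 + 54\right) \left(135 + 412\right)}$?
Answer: $\frac{1}{166835} \approx 5.9939 \cdot 10^{-6}$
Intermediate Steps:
$\frac{1}{\left(251 + 54\right) \left(135 + 412\right)} = \frac{1}{305 \cdot 547} = \frac{1}{166835}$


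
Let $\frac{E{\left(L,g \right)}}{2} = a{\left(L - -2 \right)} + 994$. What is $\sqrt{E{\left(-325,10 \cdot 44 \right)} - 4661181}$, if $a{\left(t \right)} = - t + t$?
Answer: $i \sqrt{4659193} \approx 2158.5 i$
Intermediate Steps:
$a{\left(t \right)} = 0$
$E{\left(L,g \right)} = 1988$ ($E{\left(L,g \right)} = 2 \left(0 + 994\right) = 2 \cdot 994 = 1988$)
$\sqrt{E{\left(-325,10 \cdot 44 \right)} - 4661181} = \sqrt{1988 - 4661181} = \sqrt{-4659193} = i \sqrt{4659193}$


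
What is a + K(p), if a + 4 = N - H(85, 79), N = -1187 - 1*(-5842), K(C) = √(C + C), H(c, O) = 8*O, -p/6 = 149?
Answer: 4019 + 2*I*√447 ≈ 4019.0 + 42.285*I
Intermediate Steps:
p = -894 (p = -6*149 = -894)
K(C) = √2*√C (K(C) = √(2*C) = √2*√C)
N = 4655 (N = -1187 + 5842 = 4655)
a = 4019 (a = -4 + (4655 - 8*79) = -4 + (4655 - 1*632) = -4 + (4655 - 632) = -4 + 4023 = 4019)
a + K(p) = 4019 + √2*√(-894) = 4019 + √2*(I*√894) = 4019 + 2*I*√447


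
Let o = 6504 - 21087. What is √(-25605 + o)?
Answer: 2*I*√10047 ≈ 200.47*I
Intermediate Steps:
o = -14583
√(-25605 + o) = √(-25605 - 14583) = √(-40188) = 2*I*√10047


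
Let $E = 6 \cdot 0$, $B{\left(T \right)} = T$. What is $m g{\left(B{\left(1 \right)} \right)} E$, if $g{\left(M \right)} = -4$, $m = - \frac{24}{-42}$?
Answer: $0$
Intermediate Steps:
$m = \frac{4}{7}$ ($m = \left(-24\right) \left(- \frac{1}{42}\right) = \frac{4}{7} \approx 0.57143$)
$E = 0$
$m g{\left(B{\left(1 \right)} \right)} E = \frac{4}{7} \left(-4\right) 0 = \left(- \frac{16}{7}\right) 0 = 0$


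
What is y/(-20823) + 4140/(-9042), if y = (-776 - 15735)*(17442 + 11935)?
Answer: 66449673469/2852751 ≈ 23293.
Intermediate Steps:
y = -485043647 (y = -16511*29377 = -485043647)
y/(-20823) + 4140/(-9042) = -485043647/(-20823) + 4140/(-9042) = -485043647*(-1/20823) + 4140*(-1/9042) = 44094877/1893 - 690/1507 = 66449673469/2852751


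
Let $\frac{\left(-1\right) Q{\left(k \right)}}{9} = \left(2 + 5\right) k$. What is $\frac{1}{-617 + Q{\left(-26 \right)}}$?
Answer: $\frac{1}{1021} \approx 0.00097943$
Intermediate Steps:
$Q{\left(k \right)} = - 63 k$ ($Q{\left(k \right)} = - 9 \left(2 + 5\right) k = - 9 \cdot 7 k = - 63 k$)
$\frac{1}{-617 + Q{\left(-26 \right)}} = \frac{1}{-617 - -1638} = \frac{1}{-617 + 1638} = \frac{1}{1021}$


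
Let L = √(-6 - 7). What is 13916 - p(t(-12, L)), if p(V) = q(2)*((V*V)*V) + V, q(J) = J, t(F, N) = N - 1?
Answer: 13841 + 19*I*√13 ≈ 13841.0 + 68.505*I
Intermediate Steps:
L = I*√13 (L = √(-13) = I*√13 ≈ 3.6056*I)
t(F, N) = -1 + N
p(V) = V + 2*V³ (p(V) = 2*((V*V)*V) + V = 2*(V²*V) + V = 2*V³ + V = V + 2*V³)
13916 - p(t(-12, L)) = 13916 - ((-1 + I*√13) + 2*(-1 + I*√13)³) = 13916 - (-1 + 2*(-1 + I*√13)³ + I*√13) = 13916 + (1 - 2*(-1 + I*√13)³ - I*√13) = 13917 - 2*(-1 + I*√13)³ - I*√13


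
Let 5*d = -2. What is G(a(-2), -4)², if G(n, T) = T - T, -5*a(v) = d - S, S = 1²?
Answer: 0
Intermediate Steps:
d = -⅖ (d = (⅕)*(-2) = -⅖ ≈ -0.40000)
S = 1
a(v) = 7/25 (a(v) = -(-⅖ - 1*1)/5 = -(-⅖ - 1)/5 = -⅕*(-7/5) = 7/25)
G(n, T) = 0
G(a(-2), -4)² = 0² = 0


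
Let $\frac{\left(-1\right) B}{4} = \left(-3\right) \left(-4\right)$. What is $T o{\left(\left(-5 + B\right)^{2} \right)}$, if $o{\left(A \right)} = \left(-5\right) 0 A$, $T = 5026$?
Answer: $0$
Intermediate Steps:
$B = -48$ ($B = - 4 \left(\left(-3\right) \left(-4\right)\right) = \left(-4\right) 12 = -48$)
$o{\left(A \right)} = 0$ ($o{\left(A \right)} = 0 A = 0$)
$T o{\left(\left(-5 + B\right)^{2} \right)} = 5026 \cdot 0 = 0$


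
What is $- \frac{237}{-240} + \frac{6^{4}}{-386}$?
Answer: $- \frac{36593}{15440} \approx -2.37$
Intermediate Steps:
$- \frac{237}{-240} + \frac{6^{4}}{-386} = \left(-237\right) \left(- \frac{1}{240}\right) + 1296 \left(- \frac{1}{386}\right) = \frac{79}{80} - \frac{648}{193} = - \frac{36593}{15440}$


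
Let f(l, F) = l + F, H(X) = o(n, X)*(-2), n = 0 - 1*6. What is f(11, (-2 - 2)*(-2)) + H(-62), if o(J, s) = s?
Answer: 143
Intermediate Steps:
n = -6 (n = 0 - 6 = -6)
H(X) = -2*X (H(X) = X*(-2) = -2*X)
f(l, F) = F + l
f(11, (-2 - 2)*(-2)) + H(-62) = ((-2 - 2)*(-2) + 11) - 2*(-62) = (-4*(-2) + 11) + 124 = (8 + 11) + 124 = 19 + 124 = 143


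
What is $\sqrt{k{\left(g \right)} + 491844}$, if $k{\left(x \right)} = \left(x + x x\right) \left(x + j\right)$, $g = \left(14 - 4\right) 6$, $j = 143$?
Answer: $2 \sqrt{308706} \approx 1111.2$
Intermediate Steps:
$g = 60$ ($g = 10 \cdot 6 = 60$)
$k{\left(x \right)} = \left(143 + x\right) \left(x + x^{2}\right)$ ($k{\left(x \right)} = \left(x + x x\right) \left(x + 143\right) = \left(x + x^{2}\right) \left(143 + x\right) = \left(143 + x\right) \left(x + x^{2}\right)$)
$\sqrt{k{\left(g \right)} + 491844} = \sqrt{60 \left(143 + 60^{2} + 144 \cdot 60\right) + 491844} = \sqrt{60 \left(143 + 3600 + 8640\right) + 491844} = \sqrt{60 \cdot 12383 + 491844} = \sqrt{742980 + 491844} = \sqrt{1234824} = 2 \sqrt{308706}$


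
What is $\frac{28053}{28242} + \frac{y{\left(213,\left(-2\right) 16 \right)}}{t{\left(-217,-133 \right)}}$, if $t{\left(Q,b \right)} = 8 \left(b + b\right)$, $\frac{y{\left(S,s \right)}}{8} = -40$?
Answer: $\frac{159107}{139118} \approx 1.1437$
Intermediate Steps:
$y{\left(S,s \right)} = -320$ ($y{\left(S,s \right)} = 8 \left(-40\right) = -320$)
$t{\left(Q,b \right)} = 16 b$ ($t{\left(Q,b \right)} = 8 \cdot 2 b = 16 b$)
$\frac{28053}{28242} + \frac{y{\left(213,\left(-2\right) 16 \right)}}{t{\left(-217,-133 \right)}} = \frac{28053}{28242} - \frac{320}{16 \left(-133\right)} = 28053 \cdot \frac{1}{28242} - \frac{320}{-2128} = \frac{1039}{1046} - - \frac{20}{133} = \frac{1039}{1046} + \frac{20}{133} = \frac{159107}{139118}$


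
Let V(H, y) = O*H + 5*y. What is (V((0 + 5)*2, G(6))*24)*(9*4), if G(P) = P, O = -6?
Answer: -25920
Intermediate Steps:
V(H, y) = -6*H + 5*y
(V((0 + 5)*2, G(6))*24)*(9*4) = ((-6*(0 + 5)*2 + 5*6)*24)*(9*4) = ((-30*2 + 30)*24)*36 = ((-6*10 + 30)*24)*36 = ((-60 + 30)*24)*36 = -30*24*36 = -720*36 = -25920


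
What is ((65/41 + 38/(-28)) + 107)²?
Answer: 3788279401/329476 ≈ 11498.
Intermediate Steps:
((65/41 + 38/(-28)) + 107)² = ((65*(1/41) + 38*(-1/28)) + 107)² = ((65/41 - 19/14) + 107)² = (131/574 + 107)² = (61549/574)² = 3788279401/329476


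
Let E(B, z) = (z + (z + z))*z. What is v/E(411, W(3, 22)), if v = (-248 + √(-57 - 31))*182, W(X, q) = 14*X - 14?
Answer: -403/21 + 13*I*√22/84 ≈ -19.19 + 0.7259*I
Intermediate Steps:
W(X, q) = -14 + 14*X
v = -45136 + 364*I*√22 (v = (-248 + √(-88))*182 = (-248 + 2*I*√22)*182 = -45136 + 364*I*√22 ≈ -45136.0 + 1707.3*I)
E(B, z) = 3*z² (E(B, z) = (z + 2*z)*z = (3*z)*z = 3*z²)
v/E(411, W(3, 22)) = (-45136 + 364*I*√22)/((3*(-14 + 14*3)²)) = (-45136 + 364*I*√22)/((3*(-14 + 42)²)) = (-45136 + 364*I*√22)/((3*28²)) = (-45136 + 364*I*√22)/((3*784)) = (-45136 + 364*I*√22)/2352 = (-45136 + 364*I*√22)*(1/2352) = -403/21 + 13*I*√22/84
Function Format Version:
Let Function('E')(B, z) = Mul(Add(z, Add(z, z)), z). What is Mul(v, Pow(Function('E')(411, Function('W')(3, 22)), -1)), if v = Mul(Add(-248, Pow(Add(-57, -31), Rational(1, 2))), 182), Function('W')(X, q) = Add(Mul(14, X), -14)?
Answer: Add(Rational(-403, 21), Mul(Rational(13, 84), I, Pow(22, Rational(1, 2)))) ≈ Add(-19.190, Mul(0.72590, I))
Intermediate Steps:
Function('W')(X, q) = Add(-14, Mul(14, X))
v = Add(-45136, Mul(364, I, Pow(22, Rational(1, 2)))) (v = Mul(Add(-248, Pow(-88, Rational(1, 2))), 182) = Mul(Add(-248, Mul(2, I, Pow(22, Rational(1, 2)))), 182) = Add(-45136, Mul(364, I, Pow(22, Rational(1, 2)))) ≈ Add(-45136., Mul(1707.3, I)))
Function('E')(B, z) = Mul(3, Pow(z, 2)) (Function('E')(B, z) = Mul(Add(z, Mul(2, z)), z) = Mul(Mul(3, z), z) = Mul(3, Pow(z, 2)))
Mul(v, Pow(Function('E')(411, Function('W')(3, 22)), -1)) = Mul(Add(-45136, Mul(364, I, Pow(22, Rational(1, 2)))), Pow(Mul(3, Pow(Add(-14, Mul(14, 3)), 2)), -1)) = Mul(Add(-45136, Mul(364, I, Pow(22, Rational(1, 2)))), Pow(Mul(3, Pow(Add(-14, 42), 2)), -1)) = Mul(Add(-45136, Mul(364, I, Pow(22, Rational(1, 2)))), Pow(Mul(3, Pow(28, 2)), -1)) = Mul(Add(-45136, Mul(364, I, Pow(22, Rational(1, 2)))), Pow(Mul(3, 784), -1)) = Mul(Add(-45136, Mul(364, I, Pow(22, Rational(1, 2)))), Pow(2352, -1)) = Mul(Add(-45136, Mul(364, I, Pow(22, Rational(1, 2)))), Rational(1, 2352)) = Add(Rational(-403, 21), Mul(Rational(13, 84), I, Pow(22, Rational(1, 2))))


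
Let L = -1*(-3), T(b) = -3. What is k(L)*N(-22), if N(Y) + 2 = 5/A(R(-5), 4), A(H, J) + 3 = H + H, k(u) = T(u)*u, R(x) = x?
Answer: 279/13 ≈ 21.462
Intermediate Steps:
L = 3
k(u) = -3*u
A(H, J) = -3 + 2*H (A(H, J) = -3 + (H + H) = -3 + 2*H)
N(Y) = -31/13 (N(Y) = -2 + 5/(-3 + 2*(-5)) = -2 + 5/(-3 - 10) = -2 + 5/(-13) = -2 + 5*(-1/13) = -2 - 5/13 = -31/13)
k(L)*N(-22) = -3*3*(-31/13) = -9*(-31/13) = 279/13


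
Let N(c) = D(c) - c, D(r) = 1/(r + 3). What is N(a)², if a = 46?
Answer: 5076009/2401 ≈ 2114.1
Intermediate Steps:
D(r) = 1/(3 + r)
N(c) = 1/(3 + c) - c
N(a)² = ((1 - 1*46*(3 + 46))/(3 + 46))² = ((1 - 1*46*49)/49)² = ((1 - 2254)/49)² = ((1/49)*(-2253))² = (-2253/49)² = 5076009/2401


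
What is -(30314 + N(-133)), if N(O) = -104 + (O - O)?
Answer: -30210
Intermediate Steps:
N(O) = -104 (N(O) = -104 + 0 = -104)
-(30314 + N(-133)) = -(30314 - 104) = -1*30210 = -30210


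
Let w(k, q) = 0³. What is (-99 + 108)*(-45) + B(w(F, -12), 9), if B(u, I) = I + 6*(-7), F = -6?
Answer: -438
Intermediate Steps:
w(k, q) = 0
B(u, I) = -42 + I (B(u, I) = I - 42 = -42 + I)
(-99 + 108)*(-45) + B(w(F, -12), 9) = (-99 + 108)*(-45) + (-42 + 9) = 9*(-45) - 33 = -405 - 33 = -438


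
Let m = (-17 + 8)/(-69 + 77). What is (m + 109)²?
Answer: 744769/64 ≈ 11637.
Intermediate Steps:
m = -9/8 ≈ -1.1250
(m + 109)² = (-9/8 + 109)² = (863/8)² = 744769/64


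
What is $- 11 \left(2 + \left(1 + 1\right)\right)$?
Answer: $-44$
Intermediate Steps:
$- 11 \left(2 + \left(1 + 1\right)\right) = - 11 \left(2 + 2\right) = \left(-11\right) 4 = -44$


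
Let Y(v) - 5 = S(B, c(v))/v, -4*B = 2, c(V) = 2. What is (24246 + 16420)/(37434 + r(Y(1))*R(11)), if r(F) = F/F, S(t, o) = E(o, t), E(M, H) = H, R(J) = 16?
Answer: 20333/18725 ≈ 1.0859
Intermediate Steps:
B = -½ (B = -¼*2 = -½ ≈ -0.50000)
S(t, o) = t
Y(v) = 5 - 1/(2*v)
r(F) = 1
(24246 + 16420)/(37434 + r(Y(1))*R(11)) = (24246 + 16420)/(37434 + 1*16) = 40666/(37434 + 16) = 40666/37450 = 40666*(1/37450) = 20333/18725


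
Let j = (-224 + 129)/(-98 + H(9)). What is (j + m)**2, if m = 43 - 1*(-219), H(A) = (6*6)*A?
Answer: 3494819689/51076 ≈ 68424.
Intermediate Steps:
H(A) = 36*A
j = -95/226 (j = (-224 + 129)/(-98 + 36*9) = -95/(-98 + 324) = -95/226 ≈ -0.42035)
m = 262 (m = 43 + 219 = 262)
(j + m)**2 = (-95/226 + 262)**2 = (59117/226)**2 = 3494819689/51076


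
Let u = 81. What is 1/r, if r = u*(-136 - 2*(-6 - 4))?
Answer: -1/9396 ≈ -0.00010643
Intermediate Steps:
r = -9396 (r = 81*(-136 - 2*(-6 - 4)) = 81*(-136 - 2*(-10)) = 81*(-136 + 20) = 81*(-116) = -9396)
1/r = 1/(-9396) = -1/9396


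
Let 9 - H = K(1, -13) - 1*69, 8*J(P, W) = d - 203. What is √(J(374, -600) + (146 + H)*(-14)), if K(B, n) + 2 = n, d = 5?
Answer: I*√13483/2 ≈ 58.058*I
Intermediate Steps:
K(B, n) = -2 + n
J(P, W) = -99/4 (J(P, W) = (5 - 203)/8 = (⅛)*(-198) = -99/4)
H = 93 (H = 9 - ((-2 - 13) - 1*69) = 9 - (-15 - 69) = 9 - 1*(-84) = 9 + 84 = 93)
√(J(374, -600) + (146 + H)*(-14)) = √(-99/4 + (146 + 93)*(-14)) = √(-99/4 + 239*(-14)) = √(-99/4 - 3346) = √(-13483/4) = I*√13483/2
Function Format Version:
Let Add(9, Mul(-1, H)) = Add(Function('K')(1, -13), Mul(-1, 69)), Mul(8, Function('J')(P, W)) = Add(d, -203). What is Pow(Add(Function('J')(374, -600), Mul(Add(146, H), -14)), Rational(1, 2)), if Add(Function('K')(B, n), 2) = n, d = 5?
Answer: Mul(Rational(1, 2), I, Pow(13483, Rational(1, 2))) ≈ Mul(58.058, I)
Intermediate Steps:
Function('K')(B, n) = Add(-2, n)
Function('J')(P, W) = Rational(-99, 4) (Function('J')(P, W) = Mul(Rational(1, 8), Add(5, -203)) = Mul(Rational(1, 8), -198) = Rational(-99, 4))
H = 93 (H = Add(9, Mul(-1, Add(Add(-2, -13), Mul(-1, 69)))) = Add(9, Mul(-1, Add(-15, -69))) = Add(9, Mul(-1, -84)) = Add(9, 84) = 93)
Pow(Add(Function('J')(374, -600), Mul(Add(146, H), -14)), Rational(1, 2)) = Pow(Add(Rational(-99, 4), Mul(Add(146, 93), -14)), Rational(1, 2)) = Pow(Add(Rational(-99, 4), Mul(239, -14)), Rational(1, 2)) = Pow(Add(Rational(-99, 4), -3346), Rational(1, 2)) = Pow(Rational(-13483, 4), Rational(1, 2)) = Mul(Rational(1, 2), I, Pow(13483, Rational(1, 2)))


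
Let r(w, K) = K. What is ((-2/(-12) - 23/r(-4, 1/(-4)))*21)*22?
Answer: 42581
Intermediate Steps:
((-2/(-12) - 23/r(-4, 1/(-4)))*21)*22 = ((-2/(-12) - 23/(1/(-4)))*21)*22 = ((-2*(-1/12) - 23/(1*(-¼)))*21)*22 = ((⅙ - 23/(-¼))*21)*22 = ((⅙ - 23*(-4))*21)*22 = ((⅙ + 92)*21)*22 = ((553/6)*21)*22 = (3871/2)*22 = 42581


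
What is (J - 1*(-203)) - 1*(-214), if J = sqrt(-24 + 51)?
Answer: 417 + 3*sqrt(3) ≈ 422.20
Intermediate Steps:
J = 3*sqrt(3) (J = sqrt(27) = 3*sqrt(3) ≈ 5.1962)
(J - 1*(-203)) - 1*(-214) = (3*sqrt(3) - 1*(-203)) - 1*(-214) = (3*sqrt(3) + 203) + 214 = (203 + 3*sqrt(3)) + 214 = 417 + 3*sqrt(3)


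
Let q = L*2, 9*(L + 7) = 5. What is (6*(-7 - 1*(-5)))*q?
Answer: 464/3 ≈ 154.67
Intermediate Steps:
L = -58/9 (L = -7 + (⅑)*5 = -7 + 5/9 = -58/9 ≈ -6.4444)
q = -116/9 (q = -58/9*2 = -116/9 ≈ -12.889)
(6*(-7 - 1*(-5)))*q = (6*(-7 - 1*(-5)))*(-116/9) = (6*(-7 + 5))*(-116/9) = (6*(-2))*(-116/9) = -12*(-116/9) = 464/3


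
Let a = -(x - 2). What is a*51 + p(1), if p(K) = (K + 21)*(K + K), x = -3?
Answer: 299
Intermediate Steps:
p(K) = 2*K*(21 + K) (p(K) = (21 + K)*(2*K) = 2*K*(21 + K))
a = 5 (a = -(-3 - 2) = -1*(-5) = 5)
a*51 + p(1) = 5*51 + 2*1*(21 + 1) = 255 + 2*1*22 = 255 + 44 = 299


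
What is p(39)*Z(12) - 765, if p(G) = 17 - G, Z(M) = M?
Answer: -1029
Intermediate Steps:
p(39)*Z(12) - 765 = (17 - 1*39)*12 - 765 = (17 - 39)*12 - 765 = -22*12 - 765 = -264 - 765 = -1029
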